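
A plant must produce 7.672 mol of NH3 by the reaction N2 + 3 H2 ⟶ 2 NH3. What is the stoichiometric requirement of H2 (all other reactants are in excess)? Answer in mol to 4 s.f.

11.51 mol

n(NH3) = 7.672 mol
n(H2) = (3/2) × 7.672 = 11.51 mol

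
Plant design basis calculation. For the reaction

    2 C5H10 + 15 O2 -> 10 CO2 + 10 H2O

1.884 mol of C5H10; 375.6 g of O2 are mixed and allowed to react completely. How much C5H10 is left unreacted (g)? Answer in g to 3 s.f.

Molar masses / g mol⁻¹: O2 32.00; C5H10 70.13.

22.4 g

n(C5H10) = 1.884 mol
n(O2) = 375.6 / 32.00 = 11.74 mol
n/ν for C5H10 = 1.884/2 = 0.9420
n/ν for O2 = 11.74/15 = 0.7827
Smallest n/ν is O2 → limiting reagent.
C5H10 consumed = (2/15) × 11.74 = 1.565 mol
C5H10 remaining = 1.884 − 1.565 = 0.3190 mol
mass = 0.3190 × 70.13 = 22.37 g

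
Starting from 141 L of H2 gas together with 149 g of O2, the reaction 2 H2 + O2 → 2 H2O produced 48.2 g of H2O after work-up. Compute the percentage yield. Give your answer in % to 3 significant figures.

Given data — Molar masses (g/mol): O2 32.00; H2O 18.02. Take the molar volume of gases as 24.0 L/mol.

45.5 %

n(H2) = 141.0 / 24.0 = 5.875 mol
n(O2) = 149.0 / 32.00 = 4.656 mol
n/ν for H2 = 5.875/2 = 2.938
n/ν for O2 = 4.656/1 = 4.656
Smallest n/ν is H2 → limiting reagent.
theoretical n(H2O) = (2/2) × 5.875 = 5.875 mol → 105.9 g
% yield = 48.2 / 105.9 × 100 = 45.51 %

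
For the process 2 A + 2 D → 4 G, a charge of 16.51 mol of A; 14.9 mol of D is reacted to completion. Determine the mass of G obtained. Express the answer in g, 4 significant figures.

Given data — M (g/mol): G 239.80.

7146 g

n(A) = 16.51 mol
n(D) = 14.90 mol
n/ν → A: 8.255, D: 7.450; D is limiting.
n(G) = (4/2) × 14.90 = 29.80 mol
mass = 29.80 × 239.80 = 7146 g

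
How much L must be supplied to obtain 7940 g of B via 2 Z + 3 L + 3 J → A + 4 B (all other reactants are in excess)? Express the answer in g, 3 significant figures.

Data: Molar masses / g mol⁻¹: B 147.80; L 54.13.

2180 g

n(B) = 7940 / 147.80 = 53.72 mol
n(L) = (3/4) × 53.72 = 40.29 mol
mass = 40.29 × 54.13 = 2181 g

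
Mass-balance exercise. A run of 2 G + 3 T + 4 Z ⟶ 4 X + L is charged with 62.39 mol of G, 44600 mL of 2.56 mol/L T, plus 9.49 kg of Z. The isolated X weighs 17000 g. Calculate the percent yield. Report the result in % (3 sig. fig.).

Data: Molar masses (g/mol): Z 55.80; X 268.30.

50.8 %

n(G) = 62.39 mol
n(T) = 2.56 × 44600/1000 = 114.2 mol
n(Z) = 9.490×1000 / 55.80 = 170.1 mol
n/ν → G: 31.20, T: 38.07, Z: 42.53; G is limiting.
theoretical n(X) = (4/2) × 62.39 = 124.8 mol → 33480 g
% yield = 17000 / 33480 × 100 = 50.78 %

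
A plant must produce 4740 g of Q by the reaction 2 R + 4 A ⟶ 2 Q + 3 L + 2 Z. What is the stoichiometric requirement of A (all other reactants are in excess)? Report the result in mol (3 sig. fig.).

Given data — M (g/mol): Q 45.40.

209 mol

n(Q) = 4740 / 45.40 = 104.4 mol
n(A) = (4/2) × 104.4 = 208.8 mol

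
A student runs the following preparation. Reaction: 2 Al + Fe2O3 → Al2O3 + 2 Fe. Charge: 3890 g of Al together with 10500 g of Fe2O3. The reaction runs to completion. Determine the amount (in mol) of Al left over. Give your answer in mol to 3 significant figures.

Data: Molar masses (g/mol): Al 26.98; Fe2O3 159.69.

12.7 mol

n(Al) = 3890 / 26.98 = 144.2 mol
n(Fe2O3) = 10500 / 159.69 = 65.75 mol
n/ν → Al: 72.10, Fe2O3: 65.75; Fe2O3 is limiting.
Al consumed = (2/1) × 65.75 = 131.5 mol
Al remaining = 144.2 − 131.5 = 12.70 mol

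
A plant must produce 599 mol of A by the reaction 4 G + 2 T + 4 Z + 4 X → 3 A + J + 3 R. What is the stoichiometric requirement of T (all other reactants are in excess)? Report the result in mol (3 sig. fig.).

n(A) = 599.0 mol
n(T) = (2/3) × 599.0 = 399.3 mol

399 mol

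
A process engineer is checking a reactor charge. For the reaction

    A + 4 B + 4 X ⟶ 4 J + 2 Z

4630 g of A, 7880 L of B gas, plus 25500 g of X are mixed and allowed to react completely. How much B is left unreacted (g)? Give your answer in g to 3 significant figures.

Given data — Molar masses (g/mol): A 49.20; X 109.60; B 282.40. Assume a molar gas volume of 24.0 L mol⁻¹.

27000 g

n(A) = 4630 / 49.20 = 94.11 mol
n(B) = 7880 / 24.0 = 328.3 mol
n(X) = 25500 / 109.60 = 232.7 mol
n/ν for A = 94.11/1 = 94.11
n/ν for B = 328.3/4 = 82.08
n/ν for X = 232.7/4 = 58.18
Smallest n/ν is X → limiting reagent.
B consumed = (4/4) × 232.7 = 232.7 mol
B remaining = 328.3 − 232.7 = 95.60 mol
mass = 95.60 × 282.40 = 27000 g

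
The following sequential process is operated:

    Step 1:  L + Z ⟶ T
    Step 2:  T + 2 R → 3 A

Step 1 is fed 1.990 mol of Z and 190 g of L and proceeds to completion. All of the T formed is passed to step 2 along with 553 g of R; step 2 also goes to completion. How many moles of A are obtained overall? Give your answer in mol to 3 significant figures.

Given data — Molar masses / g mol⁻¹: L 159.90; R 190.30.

Step 1:
n(Z) = 1.990 mol
n(L) = 190.0 / 159.90 = 1.188 mol
n/ν → Z: 1.990, L: 1.188; L is limiting.
n(T) produced = (1/1) × 1.188 = 1.188 mol
Step 2:
n(T) available = 1.188 mol
n(R) = 553.0 / 190.30 = 2.906 mol
n/ν → T: 1.188, R: 1.453; T is limiting.
n(A) = (3/1) × 1.188 = 3.564 mol

3.56 mol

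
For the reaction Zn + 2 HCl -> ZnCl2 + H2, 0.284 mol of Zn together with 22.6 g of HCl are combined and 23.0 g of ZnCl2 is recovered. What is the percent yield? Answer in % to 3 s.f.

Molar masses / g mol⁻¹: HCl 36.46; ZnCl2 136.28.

59.4 %

n(Zn) = 0.2840 mol
n(HCl) = 22.60 / 36.46 = 0.6199 mol
n/ν → Zn: 0.2840, HCl: 0.3100; Zn is limiting.
theoretical n(ZnCl2) = (1/1) × 0.2840 = 0.2840 mol → 38.70 g
% yield = 23.0 / 38.70 × 100 = 59.43 %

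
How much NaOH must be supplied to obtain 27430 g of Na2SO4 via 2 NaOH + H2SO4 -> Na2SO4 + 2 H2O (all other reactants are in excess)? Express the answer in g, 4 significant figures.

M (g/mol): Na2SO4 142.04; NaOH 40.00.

15450 g

n(Na2SO4) = 27430 / 142.04 = 193.1 mol
n(NaOH) = (2/1) × 193.1 = 386.2 mol
mass = 386.2 × 40.00 = 15450 g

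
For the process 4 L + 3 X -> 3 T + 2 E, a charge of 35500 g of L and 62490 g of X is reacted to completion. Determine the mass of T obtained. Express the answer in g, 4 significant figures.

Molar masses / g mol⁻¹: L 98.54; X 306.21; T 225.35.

45990 g

n(L) = 35500 / 98.54 = 360.3 mol
n(X) = 62490 / 306.21 = 204.1 mol
n/ν → L: 90.08, X: 68.03; X is limiting.
n(T) = (3/3) × 204.1 = 204.1 mol
mass = 204.1 × 225.35 = 45990 g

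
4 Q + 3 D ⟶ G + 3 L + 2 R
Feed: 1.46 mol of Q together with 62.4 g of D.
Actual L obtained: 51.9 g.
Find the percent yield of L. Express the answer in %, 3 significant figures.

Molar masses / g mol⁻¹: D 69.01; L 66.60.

86.2 %

n(Q) = 1.460 mol
n(D) = 62.40 / 69.01 = 0.9042 mol
n/ν for Q = 1.460/4 = 0.3650
n/ν for D = 0.9042/3 = 0.3014
Smallest n/ν is D → limiting reagent.
theoretical n(L) = (3/3) × 0.9042 = 0.9042 mol → 60.22 g
% yield = 51.9 / 60.22 × 100 = 86.18 %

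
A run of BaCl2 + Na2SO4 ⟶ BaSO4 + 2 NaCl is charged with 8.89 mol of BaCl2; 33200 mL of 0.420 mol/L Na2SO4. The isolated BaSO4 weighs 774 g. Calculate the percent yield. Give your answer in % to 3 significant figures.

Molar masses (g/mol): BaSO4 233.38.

37.3 %

n(BaCl2) = 8.890 mol
n(Na2SO4) = 0.420 × 33200/1000 = 13.94 mol
n/ν for BaCl2 = 8.890/1 = 8.890
n/ν for Na2SO4 = 13.94/1 = 13.94
Smallest n/ν is BaCl2 → limiting reagent.
theoretical n(BaSO4) = (1/1) × 8.890 = 8.890 mol → 2075 g
% yield = 774 / 2075 × 100 = 37.30 %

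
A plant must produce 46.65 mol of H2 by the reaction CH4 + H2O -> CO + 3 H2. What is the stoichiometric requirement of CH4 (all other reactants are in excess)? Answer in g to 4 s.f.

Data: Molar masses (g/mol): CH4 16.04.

n(H2) = 46.65 mol
n(CH4) = (1/3) × 46.65 = 15.55 mol
mass = 15.55 × 16.04 = 249.4 g

249.4 g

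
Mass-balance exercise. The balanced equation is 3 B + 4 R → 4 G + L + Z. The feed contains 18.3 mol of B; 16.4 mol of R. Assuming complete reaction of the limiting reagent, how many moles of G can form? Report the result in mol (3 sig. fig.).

n(B) = 18.30 mol
n(R) = 16.40 mol
n/ν for B = 18.30/3 = 6.100
n/ν for R = 16.40/4 = 4.100
Smallest n/ν is R → limiting reagent.
n(G) = (4/4) × 16.40 = 16.40 mol

16.4 mol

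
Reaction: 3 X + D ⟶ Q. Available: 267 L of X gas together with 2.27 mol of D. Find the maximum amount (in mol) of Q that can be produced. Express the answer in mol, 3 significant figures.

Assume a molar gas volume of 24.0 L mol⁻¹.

2.27 mol

n(X) = 267.0 / 24.0 = 11.13 mol
n(D) = 2.270 mol
n/ν for X = 11.13/3 = 3.710
n/ν for D = 2.270/1 = 2.270
Smallest n/ν is D → limiting reagent.
n(Q) = (1/1) × 2.270 = 2.270 mol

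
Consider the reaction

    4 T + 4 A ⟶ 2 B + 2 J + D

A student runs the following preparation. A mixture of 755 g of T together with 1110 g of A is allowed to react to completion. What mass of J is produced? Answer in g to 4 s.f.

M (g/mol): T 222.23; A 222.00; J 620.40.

1054 g

n(T) = 755.0 / 222.23 = 3.397 mol
n(A) = 1110 / 222.00 = 5.000 mol
n/ν → T: 0.8493, A: 1.250; T is limiting.
n(J) = (2/4) × 3.397 = 1.699 mol
mass = 1.699 × 620.40 = 1054 g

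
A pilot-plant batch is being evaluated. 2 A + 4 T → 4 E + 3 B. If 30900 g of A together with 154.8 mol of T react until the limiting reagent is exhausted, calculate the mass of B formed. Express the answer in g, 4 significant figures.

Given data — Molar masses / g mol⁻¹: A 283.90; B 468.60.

54400 g

n(A) = 30900 / 283.90 = 108.8 mol
n(T) = 154.8 mol
n/ν for A = 108.8/2 = 54.40
n/ν for T = 154.8/4 = 38.70
Smallest n/ν is T → limiting reagent.
n(B) = (3/4) × 154.8 = 116.1 mol
mass = 116.1 × 468.60 = 54400 g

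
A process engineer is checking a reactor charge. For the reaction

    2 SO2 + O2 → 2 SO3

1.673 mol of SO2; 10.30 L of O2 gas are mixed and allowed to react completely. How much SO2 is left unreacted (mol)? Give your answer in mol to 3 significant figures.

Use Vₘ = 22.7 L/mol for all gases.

n(SO2) = 1.673 mol
n(O2) = 10.30 / 22.7 = 0.4537 mol
n/ν → SO2: 0.8365, O2: 0.4537; O2 is limiting.
SO2 consumed = (2/1) × 0.4537 = 0.9074 mol
SO2 remaining = 1.673 − 0.9074 = 0.7656 mol

0.766 mol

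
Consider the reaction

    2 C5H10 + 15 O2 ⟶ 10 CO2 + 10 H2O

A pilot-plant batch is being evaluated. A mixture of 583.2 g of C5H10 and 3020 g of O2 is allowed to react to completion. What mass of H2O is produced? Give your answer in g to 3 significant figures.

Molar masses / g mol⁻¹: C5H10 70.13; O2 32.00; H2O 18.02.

n(C5H10) = 583.2 / 70.13 = 8.316 mol
n(O2) = 3020 / 32.00 = 94.38 mol
n/ν for C5H10 = 8.316/2 = 4.158
n/ν for O2 = 94.38/15 = 6.292
Smallest n/ν is C5H10 → limiting reagent.
n(H2O) = (10/2) × 8.316 = 41.58 mol
mass = 41.58 × 18.02 = 749.3 g

749 g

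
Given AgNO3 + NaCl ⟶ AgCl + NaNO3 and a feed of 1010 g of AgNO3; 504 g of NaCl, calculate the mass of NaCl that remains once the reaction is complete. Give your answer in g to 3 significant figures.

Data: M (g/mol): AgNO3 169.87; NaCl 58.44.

n(AgNO3) = 1010 / 169.87 = 5.946 mol
n(NaCl) = 504.0 / 58.44 = 8.624 mol
n/ν for AgNO3 = 5.946/1 = 5.946
n/ν for NaCl = 8.624/1 = 8.624
Smallest n/ν is AgNO3 → limiting reagent.
NaCl consumed = (1/1) × 5.946 = 5.946 mol
NaCl remaining = 8.624 − 5.946 = 2.678 mol
mass = 2.678 × 58.44 = 156.5 g

157 g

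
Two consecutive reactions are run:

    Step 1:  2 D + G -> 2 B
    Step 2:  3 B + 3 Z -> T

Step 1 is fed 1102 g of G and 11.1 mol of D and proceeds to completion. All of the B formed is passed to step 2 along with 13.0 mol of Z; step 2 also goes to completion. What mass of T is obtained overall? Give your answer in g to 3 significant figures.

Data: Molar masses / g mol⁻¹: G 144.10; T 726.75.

2690 g

Step 1:
n(G) = 1102 / 144.10 = 7.647 mol
n(D) = 11.10 mol
n/ν for G = 7.647/1 = 7.647
n/ν for D = 11.10/2 = 5.550
Smallest n/ν is D → limiting reagent.
n(B) produced = (2/2) × 11.10 = 11.10 mol
Step 2:
n(B) available = 11.10 mol
n(Z) = 13.00 mol
n/ν for B = 11.10/3 = 3.700
n/ν for Z = 13.00/3 = 4.333
Smallest n/ν is B → limiting reagent.
n(T) = (1/3) × 11.10 = 3.700 mol
mass = 3.700 × 726.75 = 2689 g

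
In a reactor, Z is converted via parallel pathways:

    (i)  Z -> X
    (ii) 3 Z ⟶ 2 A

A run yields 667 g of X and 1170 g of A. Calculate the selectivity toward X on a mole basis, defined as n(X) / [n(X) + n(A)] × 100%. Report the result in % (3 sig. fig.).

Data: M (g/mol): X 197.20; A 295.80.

46.1 %

n(X) = 667 / 197.20 = 3.382 mol
n(A) = 1170 / 295.80 = 3.955 mol
selectivity = 3.382/(3.382+3.955) × 100 = 46.10 %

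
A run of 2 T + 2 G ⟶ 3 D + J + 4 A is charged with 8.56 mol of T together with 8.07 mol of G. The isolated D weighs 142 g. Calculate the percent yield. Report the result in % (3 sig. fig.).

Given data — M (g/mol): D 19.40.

n(T) = 8.560 mol
n(G) = 8.070 mol
n/ν for T = 8.560/2 = 4.280
n/ν for G = 8.070/2 = 4.035
Smallest n/ν is G → limiting reagent.
theoretical n(D) = (3/2) × 8.070 = 12.11 mol → 234.9 g
% yield = 142 / 234.9 × 100 = 60.45 %

60.5 %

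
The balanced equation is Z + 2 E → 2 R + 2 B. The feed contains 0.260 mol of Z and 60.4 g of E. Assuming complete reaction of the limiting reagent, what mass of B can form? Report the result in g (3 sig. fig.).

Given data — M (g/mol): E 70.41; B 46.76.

n(Z) = 0.2600 mol
n(E) = 60.40 / 70.41 = 0.8578 mol
n/ν for Z = 0.2600/1 = 0.2600
n/ν for E = 0.8578/2 = 0.4289
Smallest n/ν is Z → limiting reagent.
n(B) = (2/1) × 0.2600 = 0.5200 mol
mass = 0.5200 × 46.76 = 24.32 g

24.3 g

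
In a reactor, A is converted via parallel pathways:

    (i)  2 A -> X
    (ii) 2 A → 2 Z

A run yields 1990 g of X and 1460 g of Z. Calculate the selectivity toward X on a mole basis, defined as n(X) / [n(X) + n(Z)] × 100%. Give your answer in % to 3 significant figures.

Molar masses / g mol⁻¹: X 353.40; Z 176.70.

40.5 %

n(X) = 1990 / 353.40 = 5.631 mol
n(Z) = 1460 / 176.70 = 8.263 mol
selectivity = 5.631/(5.631+8.263) × 100 = 40.53 %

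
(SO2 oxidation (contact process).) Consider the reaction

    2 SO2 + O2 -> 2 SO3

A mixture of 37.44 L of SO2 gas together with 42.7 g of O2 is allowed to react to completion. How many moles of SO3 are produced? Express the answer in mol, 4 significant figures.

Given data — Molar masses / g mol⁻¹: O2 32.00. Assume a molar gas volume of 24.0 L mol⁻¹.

n(SO2) = 37.44 / 24.0 = 1.560 mol
n(O2) = 42.70 / 32.00 = 1.334 mol
n/ν → SO2: 0.7800, O2: 1.334; SO2 is limiting.
n(SO3) = (2/2) × 1.560 = 1.560 mol

1.560 mol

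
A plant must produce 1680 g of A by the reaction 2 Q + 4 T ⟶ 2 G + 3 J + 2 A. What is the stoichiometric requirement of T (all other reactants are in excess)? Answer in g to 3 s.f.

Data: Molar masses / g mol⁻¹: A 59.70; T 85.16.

4790 g

n(A) = 1680 / 59.70 = 28.14 mol
n(T) = (4/2) × 28.14 = 56.28 mol
mass = 56.28 × 85.16 = 4793 g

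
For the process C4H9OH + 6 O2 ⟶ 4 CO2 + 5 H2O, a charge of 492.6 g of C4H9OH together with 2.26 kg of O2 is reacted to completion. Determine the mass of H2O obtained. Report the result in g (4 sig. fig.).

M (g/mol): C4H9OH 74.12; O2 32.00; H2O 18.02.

n(C4H9OH) = 492.6 / 74.12 = 6.646 mol
n(O2) = 2.260×1000 / 32.00 = 70.63 mol
n/ν for C4H9OH = 6.646/1 = 6.646
n/ν for O2 = 70.63/6 = 11.77
Smallest n/ν is C4H9OH → limiting reagent.
n(H2O) = (5/1) × 6.646 = 33.23 mol
mass = 33.23 × 18.02 = 598.8 g

598.8 g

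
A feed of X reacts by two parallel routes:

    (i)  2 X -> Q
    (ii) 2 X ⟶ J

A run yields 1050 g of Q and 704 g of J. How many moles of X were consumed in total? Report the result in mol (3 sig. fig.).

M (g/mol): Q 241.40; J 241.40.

n(Q) = 1050 / 241.40 = 4.350 mol
n(J) = 704 / 241.40 = 2.916 mol
n(X) via (i) = (2/1)×4.350 = 8.700 mol
n(X) via (ii) = (2/1)×2.916 = 5.832 mol
total n(X) = 8.700 + 5.832 = 14.53 mol

14.5 mol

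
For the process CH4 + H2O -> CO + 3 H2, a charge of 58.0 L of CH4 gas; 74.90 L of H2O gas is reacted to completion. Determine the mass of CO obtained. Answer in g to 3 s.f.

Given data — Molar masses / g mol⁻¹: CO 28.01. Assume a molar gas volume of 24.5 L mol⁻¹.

66.3 g

n(CH4) = 58.00 / 24.5 = 2.367 mol
n(H2O) = 74.90 / 24.5 = 3.057 mol
n/ν for CH4 = 2.367/1 = 2.367
n/ν for H2O = 3.057/1 = 3.057
Smallest n/ν is CH4 → limiting reagent.
n(CO) = (1/1) × 2.367 = 2.367 mol
mass = 2.367 × 28.01 = 66.30 g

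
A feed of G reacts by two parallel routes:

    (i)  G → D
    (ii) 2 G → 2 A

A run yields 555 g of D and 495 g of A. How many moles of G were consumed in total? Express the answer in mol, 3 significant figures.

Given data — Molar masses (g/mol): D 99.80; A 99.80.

10.5 mol

n(D) = 555 / 99.80 = 5.561 mol
n(A) = 495 / 99.80 = 4.960 mol
n(G) via (i) = (1/1)×5.561 = 5.561 mol
n(G) via (ii) = (2/2)×4.960 = 4.960 mol
total n(G) = 5.561 + 4.960 = 10.52 mol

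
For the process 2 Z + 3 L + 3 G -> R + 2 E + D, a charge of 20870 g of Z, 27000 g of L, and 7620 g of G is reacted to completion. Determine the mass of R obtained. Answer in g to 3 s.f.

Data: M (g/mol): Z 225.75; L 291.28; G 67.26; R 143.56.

4440 g

n(Z) = 20870 / 225.75 = 92.45 mol
n(L) = 27000 / 291.28 = 92.69 mol
n(G) = 7620 / 67.26 = 113.3 mol
n/ν for Z = 92.45/2 = 46.23
n/ν for L = 92.69/3 = 30.90
n/ν for G = 113.3/3 = 37.77
Smallest n/ν is L → limiting reagent.
n(R) = (1/3) × 92.69 = 30.90 mol
mass = 30.90 × 143.56 = 4436 g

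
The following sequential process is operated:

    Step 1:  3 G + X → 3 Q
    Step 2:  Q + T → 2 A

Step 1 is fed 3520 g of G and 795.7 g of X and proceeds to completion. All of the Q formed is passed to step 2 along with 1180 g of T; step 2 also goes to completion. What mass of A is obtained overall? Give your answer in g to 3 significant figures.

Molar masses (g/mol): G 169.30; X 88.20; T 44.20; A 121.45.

Step 1:
n(G) = 3520 / 169.30 = 20.79 mol
n(X) = 795.7 / 88.20 = 9.022 mol
n/ν → G: 6.930, X: 9.022; G is limiting.
n(Q) produced = (3/3) × 20.79 = 20.79 mol
Step 2:
n(Q) available = 20.79 mol
n(T) = 1180 / 44.20 = 26.70 mol
n/ν → Q: 20.79, T: 26.70; Q is limiting.
n(A) = (2/1) × 20.79 = 41.58 mol
mass = 41.58 × 121.45 = 5050 g

5050 g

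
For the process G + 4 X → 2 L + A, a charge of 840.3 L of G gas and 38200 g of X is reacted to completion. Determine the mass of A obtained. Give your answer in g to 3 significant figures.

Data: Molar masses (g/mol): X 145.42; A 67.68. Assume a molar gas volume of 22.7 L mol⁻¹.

n(G) = 840.3 / 22.7 = 37.02 mol
n(X) = 38200 / 145.42 = 262.7 mol
n/ν → G: 37.02, X: 65.68; G is limiting.
n(A) = (1/1) × 37.02 = 37.02 mol
mass = 37.02 × 67.68 = 2506 g

2510 g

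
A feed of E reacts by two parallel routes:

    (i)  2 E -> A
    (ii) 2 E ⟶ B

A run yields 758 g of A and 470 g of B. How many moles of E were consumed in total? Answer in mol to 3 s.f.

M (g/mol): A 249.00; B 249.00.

n(A) = 758 / 249.00 = 3.044 mol
n(B) = 470 / 249.00 = 1.888 mol
n(E) via (i) = (2/1)×3.044 = 6.088 mol
n(E) via (ii) = (2/1)×1.888 = 3.776 mol
total n(E) = 6.088 + 3.776 = 9.864 mol

9.86 mol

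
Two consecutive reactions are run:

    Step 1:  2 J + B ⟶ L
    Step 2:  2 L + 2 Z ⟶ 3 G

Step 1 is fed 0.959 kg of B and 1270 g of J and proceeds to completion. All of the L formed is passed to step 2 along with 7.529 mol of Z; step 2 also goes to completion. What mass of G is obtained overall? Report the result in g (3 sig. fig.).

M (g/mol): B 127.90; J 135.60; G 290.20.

Step 1:
n(B) = 0.9590×1000 / 127.90 = 7.498 mol
n(J) = 1270 / 135.60 = 9.366 mol
n/ν for B = 7.498/1 = 7.498
n/ν for J = 9.366/2 = 4.683
Smallest n/ν is J → limiting reagent.
n(L) produced = (1/2) × 9.366 = 4.683 mol
Step 2:
n(L) available = 4.683 mol
n(Z) = 7.529 mol
n/ν for L = 4.683/2 = 2.342
n/ν for Z = 7.529/2 = 3.765
Smallest n/ν is L → limiting reagent.
n(G) = (3/2) × 4.683 = 7.025 mol
mass = 7.025 × 290.20 = 2039 g

2040 g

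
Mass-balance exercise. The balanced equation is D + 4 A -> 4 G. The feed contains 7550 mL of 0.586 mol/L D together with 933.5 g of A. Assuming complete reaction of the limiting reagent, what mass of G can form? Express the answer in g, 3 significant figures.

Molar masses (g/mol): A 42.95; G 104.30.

n(D) = 0.586 × 7550/1000 = 4.424 mol
n(A) = 933.5 / 42.95 = 21.73 mol
n/ν for D = 4.424/1 = 4.424
n/ν for A = 21.73/4 = 5.433
Smallest n/ν is D → limiting reagent.
n(G) = (4/1) × 4.424 = 17.70 mol
mass = 17.70 × 104.30 = 1846 g

1850 g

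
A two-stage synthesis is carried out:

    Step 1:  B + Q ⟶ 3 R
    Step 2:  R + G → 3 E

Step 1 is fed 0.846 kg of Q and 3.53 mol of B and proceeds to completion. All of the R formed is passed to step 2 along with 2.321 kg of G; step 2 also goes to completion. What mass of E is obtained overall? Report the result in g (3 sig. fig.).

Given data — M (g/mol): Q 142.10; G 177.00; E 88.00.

2800 g

Step 1:
n(Q) = 0.8460×1000 / 142.10 = 5.954 mol
n(B) = 3.530 mol
n/ν → Q: 5.954, B: 3.530; B is limiting.
n(R) produced = (3/1) × 3.530 = 10.59 mol
Step 2:
n(R) available = 10.59 mol
n(G) = 2.321×1000 / 177.00 = 13.11 mol
n/ν → R: 10.59, G: 13.11; R is limiting.
n(E) = (3/1) × 10.59 = 31.77 mol
mass = 31.77 × 88.00 = 2796 g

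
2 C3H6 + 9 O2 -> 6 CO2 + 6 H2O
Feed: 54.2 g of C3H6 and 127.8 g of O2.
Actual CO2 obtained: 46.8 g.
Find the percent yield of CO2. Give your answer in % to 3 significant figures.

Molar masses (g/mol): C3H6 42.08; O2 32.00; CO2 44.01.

n(C3H6) = 54.20 / 42.08 = 1.288 mol
n(O2) = 127.8 / 32.00 = 3.994 mol
n/ν for C3H6 = 1.288/2 = 0.6440
n/ν for O2 = 3.994/9 = 0.4438
Smallest n/ν is O2 → limiting reagent.
theoretical n(CO2) = (6/9) × 3.994 = 2.663 mol → 117.2 g
% yield = 46.8 / 117.2 × 100 = 39.93 %

39.9 %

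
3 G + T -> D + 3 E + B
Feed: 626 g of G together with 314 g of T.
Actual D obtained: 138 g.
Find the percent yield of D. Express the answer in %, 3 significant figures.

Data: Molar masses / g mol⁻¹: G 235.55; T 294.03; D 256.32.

60.8 %

n(G) = 626.0 / 235.55 = 2.658 mol
n(T) = 314.0 / 294.03 = 1.068 mol
n/ν for G = 2.658/3 = 0.8860
n/ν for T = 1.068/1 = 1.068
Smallest n/ν is G → limiting reagent.
theoretical n(D) = (1/3) × 2.658 = 0.8860 mol → 227.1 g
% yield = 138 / 227.1 × 100 = 60.77 %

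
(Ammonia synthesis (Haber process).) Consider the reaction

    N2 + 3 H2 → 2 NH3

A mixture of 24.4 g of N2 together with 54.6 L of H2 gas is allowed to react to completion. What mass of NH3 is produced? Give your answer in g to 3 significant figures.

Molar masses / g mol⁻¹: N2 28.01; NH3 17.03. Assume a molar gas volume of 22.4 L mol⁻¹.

27.7 g

n(N2) = 24.40 / 28.01 = 0.8711 mol
n(H2) = 54.60 / 22.4 = 2.438 mol
n/ν for N2 = 0.8711/1 = 0.8711
n/ν for H2 = 2.438/3 = 0.8127
Smallest n/ν is H2 → limiting reagent.
n(NH3) = (2/3) × 2.438 = 1.625 mol
mass = 1.625 × 17.03 = 27.67 g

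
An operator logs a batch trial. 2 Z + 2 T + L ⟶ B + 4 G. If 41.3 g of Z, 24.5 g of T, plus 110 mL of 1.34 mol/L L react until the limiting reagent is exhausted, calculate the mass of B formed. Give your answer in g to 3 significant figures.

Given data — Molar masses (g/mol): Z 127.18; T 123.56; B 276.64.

n(Z) = 41.30 / 127.18 = 0.3247 mol
n(T) = 24.50 / 123.56 = 0.1983 mol
n(L) = 1.34 × 110.0/1000 = 0.1474 mol
n/ν for Z = 0.3247/2 = 0.1624
n/ν for T = 0.1983/2 = 0.09915
n/ν for L = 0.1474/1 = 0.1474
Smallest n/ν is T → limiting reagent.
n(B) = (1/2) × 0.1983 = 0.09915 mol
mass = 0.09915 × 276.64 = 27.43 g

27.4 g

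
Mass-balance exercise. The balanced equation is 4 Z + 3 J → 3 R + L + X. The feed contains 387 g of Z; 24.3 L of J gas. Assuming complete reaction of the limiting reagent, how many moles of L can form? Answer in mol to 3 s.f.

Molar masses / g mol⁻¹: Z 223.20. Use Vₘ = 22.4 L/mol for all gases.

0.362 mol

n(Z) = 387.0 / 223.20 = 1.734 mol
n(J) = 24.30 / 22.4 = 1.085 mol
n/ν → Z: 0.4335, J: 0.3617; J is limiting.
n(L) = (1/3) × 1.085 = 0.3617 mol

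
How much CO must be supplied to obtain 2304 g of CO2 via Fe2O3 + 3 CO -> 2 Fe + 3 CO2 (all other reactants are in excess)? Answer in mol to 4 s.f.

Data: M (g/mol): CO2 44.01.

52.35 mol

n(CO2) = 2304 / 44.01 = 52.35 mol
n(CO) = (3/3) × 52.35 = 52.35 mol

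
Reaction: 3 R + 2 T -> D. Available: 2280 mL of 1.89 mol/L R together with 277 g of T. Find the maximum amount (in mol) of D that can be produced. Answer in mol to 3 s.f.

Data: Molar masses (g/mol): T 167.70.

0.826 mol

n(R) = 1.89 × 2280/1000 = 4.309 mol
n(T) = 277.0 / 167.70 = 1.652 mol
n/ν for R = 4.309/3 = 1.436
n/ν for T = 1.652/2 = 0.8260
Smallest n/ν is T → limiting reagent.
n(D) = (1/2) × 1.652 = 0.8260 mol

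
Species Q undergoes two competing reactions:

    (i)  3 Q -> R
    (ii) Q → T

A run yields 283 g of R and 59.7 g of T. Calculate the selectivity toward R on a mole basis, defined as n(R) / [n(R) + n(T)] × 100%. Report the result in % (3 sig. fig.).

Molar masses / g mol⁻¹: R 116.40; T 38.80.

n(R) = 283 / 116.40 = 2.431 mol
n(T) = 59.7 / 38.80 = 1.539 mol
selectivity = 2.431/(2.431+1.539) × 100 = 61.23 %

61.2 %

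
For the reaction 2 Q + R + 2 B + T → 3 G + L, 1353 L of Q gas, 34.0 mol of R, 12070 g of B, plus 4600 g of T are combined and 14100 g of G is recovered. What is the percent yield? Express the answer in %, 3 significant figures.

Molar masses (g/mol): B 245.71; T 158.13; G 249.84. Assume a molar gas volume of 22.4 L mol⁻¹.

76.6 %

n(Q) = 1353 / 22.4 = 60.40 mol
n(R) = 34.00 mol
n(B) = 12070 / 245.71 = 49.12 mol
n(T) = 4600 / 158.13 = 29.09 mol
n/ν for Q = 60.40/2 = 30.20
n/ν for R = 34.00/1 = 34.00
n/ν for B = 49.12/2 = 24.56
n/ν for T = 29.09/1 = 29.09
Smallest n/ν is B → limiting reagent.
theoretical n(G) = (3/2) × 49.12 = 73.68 mol → 18410 g
% yield = 14100 / 18410 × 100 = 76.59 %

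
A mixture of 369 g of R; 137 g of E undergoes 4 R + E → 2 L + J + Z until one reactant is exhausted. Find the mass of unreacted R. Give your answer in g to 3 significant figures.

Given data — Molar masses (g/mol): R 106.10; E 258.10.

144 g

n(R) = 369.0 / 106.10 = 3.478 mol
n(E) = 137.0 / 258.10 = 0.5308 mol
n/ν → R: 0.8695, E: 0.5308; E is limiting.
R consumed = (4/1) × 0.5308 = 2.123 mol
R remaining = 3.478 − 2.123 = 1.355 mol
mass = 1.355 × 106.10 = 143.8 g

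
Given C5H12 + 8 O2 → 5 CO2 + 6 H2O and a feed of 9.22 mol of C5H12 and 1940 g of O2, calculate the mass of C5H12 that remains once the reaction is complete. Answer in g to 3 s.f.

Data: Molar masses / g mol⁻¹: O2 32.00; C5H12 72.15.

118 g

n(C5H12) = 9.220 mol
n(O2) = 1940 / 32.00 = 60.63 mol
n/ν → C5H12: 9.220, O2: 7.579; O2 is limiting.
C5H12 consumed = (1/8) × 60.63 = 7.579 mol
C5H12 remaining = 9.220 − 7.579 = 1.641 mol
mass = 1.641 × 72.15 = 118.4 g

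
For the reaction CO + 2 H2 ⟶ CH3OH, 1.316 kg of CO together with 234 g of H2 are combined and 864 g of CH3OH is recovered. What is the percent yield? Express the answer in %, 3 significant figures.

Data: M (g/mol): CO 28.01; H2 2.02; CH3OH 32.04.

57.4 %

n(CO) = 1.316×1000 / 28.01 = 46.98 mol
n(H2) = 234.0 / 2.02 = 115.8 mol
n/ν → CO: 46.98, H2: 57.90; CO is limiting.
theoretical n(CH3OH) = (1/1) × 46.98 = 46.98 mol → 1505 g
% yield = 864 / 1505 × 100 = 57.41 %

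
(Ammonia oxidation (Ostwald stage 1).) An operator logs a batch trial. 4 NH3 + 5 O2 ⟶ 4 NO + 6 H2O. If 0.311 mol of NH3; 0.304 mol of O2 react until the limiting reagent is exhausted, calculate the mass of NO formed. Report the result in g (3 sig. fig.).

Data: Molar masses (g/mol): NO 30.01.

n(NH3) = 0.3110 mol
n(O2) = 0.3040 mol
n/ν for NH3 = 0.3110/4 = 0.07775
n/ν for O2 = 0.3040/5 = 0.06080
Smallest n/ν is O2 → limiting reagent.
n(NO) = (4/5) × 0.3040 = 0.2432 mol
mass = 0.2432 × 30.01 = 7.298 g

7.30 g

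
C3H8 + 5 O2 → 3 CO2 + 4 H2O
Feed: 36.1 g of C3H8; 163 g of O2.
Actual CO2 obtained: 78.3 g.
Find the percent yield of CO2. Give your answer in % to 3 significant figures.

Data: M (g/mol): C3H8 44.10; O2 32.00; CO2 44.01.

n(C3H8) = 36.10 / 44.10 = 0.8186 mol
n(O2) = 163.0 / 32.00 = 5.094 mol
n/ν for C3H8 = 0.8186/1 = 0.8186
n/ν for O2 = 5.094/5 = 1.019
Smallest n/ν is C3H8 → limiting reagent.
theoretical n(CO2) = (3/1) × 0.8186 = 2.456 mol → 108.1 g
% yield = 78.3 / 108.1 × 100 = 72.43 %

72.4 %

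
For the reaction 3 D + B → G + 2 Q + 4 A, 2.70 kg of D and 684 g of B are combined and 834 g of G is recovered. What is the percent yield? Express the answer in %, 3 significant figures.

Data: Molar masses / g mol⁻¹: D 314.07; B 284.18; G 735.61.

n(D) = 2.700×1000 / 314.07 = 8.597 mol
n(B) = 684.0 / 284.18 = 2.407 mol
n/ν → D: 2.866, B: 2.407; B is limiting.
theoretical n(G) = (1/1) × 2.407 = 2.407 mol → 1771 g
% yield = 834 / 1771 × 100 = 47.09 %

47.1 %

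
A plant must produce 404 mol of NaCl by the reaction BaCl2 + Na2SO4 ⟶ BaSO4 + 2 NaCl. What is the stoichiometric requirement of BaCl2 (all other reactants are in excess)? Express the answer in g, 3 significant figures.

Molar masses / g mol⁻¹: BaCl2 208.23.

42100 g

n(NaCl) = 404.0 mol
n(BaCl2) = (1/2) × 404.0 = 202.0 mol
mass = 202.0 × 208.23 = 42060 g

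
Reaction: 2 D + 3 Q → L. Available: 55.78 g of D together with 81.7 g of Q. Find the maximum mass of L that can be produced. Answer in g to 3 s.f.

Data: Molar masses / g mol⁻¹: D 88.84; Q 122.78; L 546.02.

121 g

n(D) = 55.78 / 88.84 = 0.6279 mol
n(Q) = 81.70 / 122.78 = 0.6654 mol
n/ν for D = 0.6279/2 = 0.3140
n/ν for Q = 0.6654/3 = 0.2218
Smallest n/ν is Q → limiting reagent.
n(L) = (1/3) × 0.6654 = 0.2218 mol
mass = 0.2218 × 546.02 = 121.1 g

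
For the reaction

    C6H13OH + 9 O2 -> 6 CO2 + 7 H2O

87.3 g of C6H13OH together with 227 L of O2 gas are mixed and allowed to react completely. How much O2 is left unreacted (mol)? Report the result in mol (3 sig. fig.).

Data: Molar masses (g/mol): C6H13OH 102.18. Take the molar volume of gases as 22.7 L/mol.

n(C6H13OH) = 87.30 / 102.18 = 0.8544 mol
n(O2) = 227.0 / 22.7 = 10.00 mol
n/ν for C6H13OH = 0.8544/1 = 0.8544
n/ν for O2 = 10.00/9 = 1.111
Smallest n/ν is C6H13OH → limiting reagent.
O2 consumed = (9/1) × 0.8544 = 7.690 mol
O2 remaining = 10.00 − 7.690 = 2.310 mol

2.31 mol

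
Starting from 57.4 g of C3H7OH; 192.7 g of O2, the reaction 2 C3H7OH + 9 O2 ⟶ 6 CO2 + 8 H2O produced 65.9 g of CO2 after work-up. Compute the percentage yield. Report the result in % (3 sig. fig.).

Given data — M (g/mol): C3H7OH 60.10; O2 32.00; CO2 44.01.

52.3 %

n(C3H7OH) = 57.40 / 60.10 = 0.9551 mol
n(O2) = 192.7 / 32.00 = 6.022 mol
n/ν for C3H7OH = 0.9551/2 = 0.4776
n/ν for O2 = 6.022/9 = 0.6691
Smallest n/ν is C3H7OH → limiting reagent.
theoretical n(CO2) = (6/2) × 0.9551 = 2.865 mol → 126.1 g
% yield = 65.9 / 126.1 × 100 = 52.26 %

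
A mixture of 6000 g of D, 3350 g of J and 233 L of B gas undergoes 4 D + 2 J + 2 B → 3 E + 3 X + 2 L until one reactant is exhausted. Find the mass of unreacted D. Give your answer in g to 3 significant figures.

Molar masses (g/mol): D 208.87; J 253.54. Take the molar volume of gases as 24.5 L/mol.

n(D) = 6000 / 208.87 = 28.73 mol
n(J) = 3350 / 253.54 = 13.21 mol
n(B) = 233.0 / 24.5 = 9.510 mol
n/ν → D: 7.183, J: 6.605, B: 4.755; B is limiting.
D consumed = (4/2) × 9.510 = 19.02 mol
D remaining = 28.73 − 19.02 = 9.710 mol
mass = 9.710 × 208.87 = 2028 g

2030 g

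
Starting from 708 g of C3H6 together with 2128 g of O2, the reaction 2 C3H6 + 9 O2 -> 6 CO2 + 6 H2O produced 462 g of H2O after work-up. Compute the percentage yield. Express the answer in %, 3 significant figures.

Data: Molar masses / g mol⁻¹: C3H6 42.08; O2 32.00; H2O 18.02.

57.8 %

n(C3H6) = 708.0 / 42.08 = 16.83 mol
n(O2) = 2128 / 32.00 = 66.50 mol
n/ν for C3H6 = 16.83/2 = 8.415
n/ν for O2 = 66.50/9 = 7.389
Smallest n/ν is O2 → limiting reagent.
theoretical n(H2O) = (6/9) × 66.50 = 44.33 mol → 798.8 g
% yield = 462 / 798.8 × 100 = 57.84 %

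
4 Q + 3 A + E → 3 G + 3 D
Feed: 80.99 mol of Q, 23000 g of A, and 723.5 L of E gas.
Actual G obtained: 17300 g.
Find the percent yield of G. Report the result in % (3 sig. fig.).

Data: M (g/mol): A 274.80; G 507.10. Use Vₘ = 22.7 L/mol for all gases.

n(Q) = 80.99 mol
n(A) = 23000 / 274.80 = 83.70 mol
n(E) = 723.5 / 22.7 = 31.87 mol
n/ν for Q = 80.99/4 = 20.25
n/ν for A = 83.70/3 = 27.90
n/ν for E = 31.87/1 = 31.87
Smallest n/ν is Q → limiting reagent.
theoretical n(G) = (3/4) × 80.99 = 60.74 mol → 30800 g
% yield = 17300 / 30800 × 100 = 56.17 %

56.2 %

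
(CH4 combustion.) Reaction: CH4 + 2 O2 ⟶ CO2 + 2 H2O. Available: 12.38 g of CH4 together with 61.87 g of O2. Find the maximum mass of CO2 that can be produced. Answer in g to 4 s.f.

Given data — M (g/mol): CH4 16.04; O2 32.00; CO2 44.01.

33.97 g

n(CH4) = 12.38 / 16.04 = 0.7718 mol
n(O2) = 61.87 / 32.00 = 1.933 mol
n/ν for CH4 = 0.7718/1 = 0.7718
n/ν for O2 = 1.933/2 = 0.9665
Smallest n/ν is CH4 → limiting reagent.
n(CO2) = (1/1) × 0.7718 = 0.7718 mol
mass = 0.7718 × 44.01 = 33.97 g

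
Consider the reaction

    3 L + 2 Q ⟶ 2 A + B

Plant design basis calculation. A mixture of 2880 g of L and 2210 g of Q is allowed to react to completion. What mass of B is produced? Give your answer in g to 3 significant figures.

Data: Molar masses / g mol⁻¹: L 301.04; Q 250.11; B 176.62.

n(L) = 2880 / 301.04 = 9.567 mol
n(Q) = 2210 / 250.11 = 8.836 mol
n/ν → L: 3.189, Q: 4.418; L is limiting.
n(B) = (1/3) × 9.567 = 3.189 mol
mass = 3.189 × 176.62 = 563.2 g

563 g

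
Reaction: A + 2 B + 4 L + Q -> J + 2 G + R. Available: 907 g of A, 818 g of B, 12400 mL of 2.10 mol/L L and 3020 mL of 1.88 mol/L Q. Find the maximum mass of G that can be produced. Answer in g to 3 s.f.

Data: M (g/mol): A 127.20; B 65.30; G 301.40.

n(A) = 907.0 / 127.20 = 7.131 mol
n(B) = 818.0 / 65.30 = 12.53 mol
n(L) = 2.10 × 12400/1000 = 26.04 mol
n(Q) = 1.88 × 3020/1000 = 5.678 mol
n/ν → A: 7.131, B: 6.265, L: 6.510, Q: 5.678; Q is limiting.
n(G) = (2/1) × 5.678 = 11.36 mol
mass = 11.36 × 301.40 = 3424 g

3420 g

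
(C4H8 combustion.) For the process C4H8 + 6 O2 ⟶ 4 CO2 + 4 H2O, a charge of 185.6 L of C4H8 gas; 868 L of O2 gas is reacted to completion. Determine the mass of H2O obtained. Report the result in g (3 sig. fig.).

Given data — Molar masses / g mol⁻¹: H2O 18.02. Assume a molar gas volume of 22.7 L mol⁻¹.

n(C4H8) = 185.6 / 22.7 = 8.176 mol
n(O2) = 868.0 / 22.7 = 38.24 mol
n/ν → C4H8: 8.176, O2: 6.373; O2 is limiting.
n(H2O) = (4/6) × 38.24 = 25.49 mol
mass = 25.49 × 18.02 = 459.3 g

459 g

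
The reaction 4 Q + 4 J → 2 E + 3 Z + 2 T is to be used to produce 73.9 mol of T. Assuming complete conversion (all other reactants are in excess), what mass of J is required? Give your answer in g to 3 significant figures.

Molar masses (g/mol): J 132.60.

n(T) = 73.90 mol
n(J) = (4/2) × 73.90 = 147.8 mol
mass = 147.8 × 132.60 = 19600 g

19600 g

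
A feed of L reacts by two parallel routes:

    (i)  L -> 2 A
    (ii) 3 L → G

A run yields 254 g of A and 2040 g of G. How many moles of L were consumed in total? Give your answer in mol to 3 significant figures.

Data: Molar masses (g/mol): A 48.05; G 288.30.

23.9 mol

n(A) = 254 / 48.05 = 5.286 mol
n(G) = 2040 / 288.30 = 7.076 mol
n(L) via (i) = (1/2)×5.286 = 2.643 mol
n(L) via (ii) = (3/1)×7.076 = 21.23 mol
total n(L) = 2.643 + 21.23 = 23.87 mol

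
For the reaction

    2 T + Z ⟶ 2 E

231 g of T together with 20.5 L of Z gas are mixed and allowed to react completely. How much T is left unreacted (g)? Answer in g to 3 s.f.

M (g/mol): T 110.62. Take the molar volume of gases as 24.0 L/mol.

n(T) = 231.0 / 110.62 = 2.088 mol
n(Z) = 20.50 / 24.0 = 0.8542 mol
n/ν for T = 2.088/2 = 1.044
n/ν for Z = 0.8542/1 = 0.8542
Smallest n/ν is Z → limiting reagent.
T consumed = (2/1) × 0.8542 = 1.708 mol
T remaining = 2.088 − 1.708 = 0.3800 mol
mass = 0.3800 × 110.62 = 42.04 g

42.0 g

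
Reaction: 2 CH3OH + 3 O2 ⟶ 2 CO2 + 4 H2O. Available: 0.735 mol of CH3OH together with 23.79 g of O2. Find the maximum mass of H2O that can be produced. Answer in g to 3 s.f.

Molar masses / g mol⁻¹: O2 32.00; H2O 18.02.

n(CH3OH) = 0.7350 mol
n(O2) = 23.79 / 32.00 = 0.7434 mol
n/ν → CH3OH: 0.3675, O2: 0.2478; O2 is limiting.
n(H2O) = (4/3) × 0.7434 = 0.9912 mol
mass = 0.9912 × 18.02 = 17.86 g

17.9 g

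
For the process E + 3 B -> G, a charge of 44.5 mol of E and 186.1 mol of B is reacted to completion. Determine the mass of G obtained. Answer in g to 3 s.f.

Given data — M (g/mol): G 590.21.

n(E) = 44.50 mol
n(B) = 186.1 mol
n/ν for E = 44.50/1 = 44.50
n/ν for B = 186.1/3 = 62.03
Smallest n/ν is E → limiting reagent.
n(G) = (1/1) × 44.50 = 44.50 mol
mass = 44.50 × 590.21 = 26260 g

26300 g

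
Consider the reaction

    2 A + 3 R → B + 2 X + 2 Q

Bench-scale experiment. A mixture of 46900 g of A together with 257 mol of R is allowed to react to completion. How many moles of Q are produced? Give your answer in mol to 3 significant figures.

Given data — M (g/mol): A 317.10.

n(A) = 46900 / 317.10 = 147.9 mol
n(R) = 257.0 mol
n/ν for A = 147.9/2 = 73.95
n/ν for R = 257.0/3 = 85.67
Smallest n/ν is A → limiting reagent.
n(Q) = (2/2) × 147.9 = 147.9 mol

148 mol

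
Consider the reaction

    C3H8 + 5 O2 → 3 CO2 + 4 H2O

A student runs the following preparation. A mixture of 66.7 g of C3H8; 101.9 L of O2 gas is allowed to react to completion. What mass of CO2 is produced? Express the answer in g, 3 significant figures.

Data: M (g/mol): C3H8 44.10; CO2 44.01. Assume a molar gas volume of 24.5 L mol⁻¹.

n(C3H8) = 66.70 / 44.10 = 1.512 mol
n(O2) = 101.9 / 24.5 = 4.159 mol
n/ν for C3H8 = 1.512/1 = 1.512
n/ν for O2 = 4.159/5 = 0.8318
Smallest n/ν is O2 → limiting reagent.
n(CO2) = (3/5) × 4.159 = 2.495 mol
mass = 2.495 × 44.01 = 109.8 g

110 g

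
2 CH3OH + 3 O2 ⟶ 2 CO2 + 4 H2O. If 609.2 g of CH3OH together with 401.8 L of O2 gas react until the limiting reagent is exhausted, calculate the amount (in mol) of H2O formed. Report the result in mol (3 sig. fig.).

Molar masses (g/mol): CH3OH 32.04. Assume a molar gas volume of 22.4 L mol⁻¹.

23.9 mol

n(CH3OH) = 609.2 / 32.04 = 19.01 mol
n(O2) = 401.8 / 22.4 = 17.94 mol
n/ν for CH3OH = 19.01/2 = 9.505
n/ν for O2 = 17.94/3 = 5.980
Smallest n/ν is O2 → limiting reagent.
n(H2O) = (4/3) × 17.94 = 23.92 mol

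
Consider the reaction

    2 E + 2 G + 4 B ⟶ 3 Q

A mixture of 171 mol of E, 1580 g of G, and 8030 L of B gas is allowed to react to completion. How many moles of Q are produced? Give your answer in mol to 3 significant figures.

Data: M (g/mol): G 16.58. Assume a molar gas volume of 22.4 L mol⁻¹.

n(E) = 171.0 mol
n(G) = 1580 / 16.58 = 95.30 mol
n(B) = 8030 / 22.4 = 358.5 mol
n/ν → E: 85.50, G: 47.65, B: 89.63; G is limiting.
n(Q) = (3/2) × 95.30 = 143.0 mol

143 mol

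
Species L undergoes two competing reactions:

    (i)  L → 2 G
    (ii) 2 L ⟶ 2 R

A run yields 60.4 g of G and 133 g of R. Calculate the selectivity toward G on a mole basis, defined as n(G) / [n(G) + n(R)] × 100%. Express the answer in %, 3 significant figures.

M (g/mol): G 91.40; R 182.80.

47.6 %

n(G) = 60.4 / 91.40 = 0.6608 mol
n(R) = 133 / 182.80 = 0.7276 mol
selectivity = 0.6608/(0.6608+0.7276) × 100 = 47.59 %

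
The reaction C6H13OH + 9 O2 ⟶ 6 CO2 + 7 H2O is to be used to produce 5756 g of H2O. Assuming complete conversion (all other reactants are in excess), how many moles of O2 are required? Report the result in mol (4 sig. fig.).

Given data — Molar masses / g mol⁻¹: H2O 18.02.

410.7 mol

n(H2O) = 5756 / 18.02 = 319.4 mol
n(O2) = (9/7) × 319.4 = 410.7 mol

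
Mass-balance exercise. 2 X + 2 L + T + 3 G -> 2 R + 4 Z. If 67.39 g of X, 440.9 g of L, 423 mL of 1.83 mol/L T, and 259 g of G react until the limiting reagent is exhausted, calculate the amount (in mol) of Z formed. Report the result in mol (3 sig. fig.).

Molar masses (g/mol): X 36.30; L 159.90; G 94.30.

n(X) = 67.39 / 36.30 = 1.856 mol
n(L) = 440.9 / 159.90 = 2.757 mol
n(T) = 1.83 × 423.0/1000 = 0.7741 mol
n(G) = 259.0 / 94.30 = 2.747 mol
n/ν for X = 1.856/2 = 0.9280
n/ν for L = 2.757/2 = 1.379
n/ν for T = 0.7741/1 = 0.7741
n/ν for G = 2.747/3 = 0.9157
Smallest n/ν is T → limiting reagent.
n(Z) = (4/1) × 0.7741 = 3.096 mol

3.10 mol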